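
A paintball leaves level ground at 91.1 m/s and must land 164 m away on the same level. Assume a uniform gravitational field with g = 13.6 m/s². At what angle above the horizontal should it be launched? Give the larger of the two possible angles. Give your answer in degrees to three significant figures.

R = v₀² sin 2θ / g gives sin 2θ = gR/v₀² = 13.6·164/91.1² = 0.2687.
2θ = 15.59° or 180° − 15.59° = 164.4°, so θ = 7.795° or 82.21°.
The larger angle is 82.21°.

82.2°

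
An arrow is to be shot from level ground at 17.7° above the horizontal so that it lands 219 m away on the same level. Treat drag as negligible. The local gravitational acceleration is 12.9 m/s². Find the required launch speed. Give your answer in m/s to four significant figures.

69.83 m/s

On level ground R = v₀² sin 2θ / g ⇒ v₀ = √(gR / sin 2θ).
v₀ = √(12.9 × 219 / sin 35.40°) = √(2825 / 0.5793) = √4876.9 = 69.83 m/s.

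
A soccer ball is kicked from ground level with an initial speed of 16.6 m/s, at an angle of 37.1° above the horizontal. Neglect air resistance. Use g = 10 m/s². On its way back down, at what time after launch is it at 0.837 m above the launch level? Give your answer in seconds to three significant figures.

vₓ = 16.60 cos 37.1° = 13.24 m/s; v_y0 = 16.60 sin 37.1° = 10.01 m/s.
Require v_y0 t − ½ g t² = 0.837, i.e. 5.000 t² − 10.01 t + 0.837 = 0.
t = [10.01 ± √(10.01² − 2·10.0·0.837)] / 10.0 = (10.01 ± 9.139) / 10.0, so t = 0.08740 s or t = 1.915 s.
The descending-branch root is 1.915 s.

1.92 s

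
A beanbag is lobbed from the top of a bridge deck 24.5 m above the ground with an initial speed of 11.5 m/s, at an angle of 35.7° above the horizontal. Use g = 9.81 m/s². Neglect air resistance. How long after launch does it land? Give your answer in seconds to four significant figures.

Horizontal component vₓ = 11.50 cos 35.7° = 9.339 m/s; vertical v_y0 = 11.50 sin 35.7° = 6.711 m/s.
The projectile lands when y = 24.5 + (6.711) t − ½·9.81·t² = 0. Positive root: t = (6.711 + √(6.711² + 2·9.81·24.5)) / 9.81 = (6.711 + 22.93) / 9.81 = 3.021 s.

3.021 s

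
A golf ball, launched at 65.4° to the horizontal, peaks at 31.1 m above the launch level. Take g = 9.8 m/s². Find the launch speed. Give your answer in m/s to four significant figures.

At the peak v_y = 0, so v_y0 = √(2gH) = √(2 × 9.80 × 31.1) = 24.69 m/s.
v_y0 = v₀ sin θ ⇒ v₀ = 24.69 / sin 65.4° = 27.15 m/s.

27.15 m/s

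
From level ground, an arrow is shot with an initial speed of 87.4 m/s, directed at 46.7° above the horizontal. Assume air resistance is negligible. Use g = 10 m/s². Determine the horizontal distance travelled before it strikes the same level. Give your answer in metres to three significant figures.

763 m

vₓ = 87.40 cos 46.7° = 59.94 m/s; v_y0 = 87.40 sin 46.7° = 63.61 m/s.
Time aloft: T = 2 v_y0 / g = 2 × 63.61 / 10.0 = 12.72 s.
Range: R = vₓ T = 59.94 × 12.72 = 762.5 m.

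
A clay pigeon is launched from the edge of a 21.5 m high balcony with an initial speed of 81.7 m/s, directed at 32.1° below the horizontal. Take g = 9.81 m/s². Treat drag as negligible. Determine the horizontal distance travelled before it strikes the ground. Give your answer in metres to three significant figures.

32.5 m

Resolve: vₓ = 81.70 cos 32.1° = 69.21 m/s and v_y0 = −43.42 m/s (downward).
Vertical motion (up positive, ground at y = 0): 4.905 t² − (−43.42) t − 21.5 = 0, so t = (−43.42 + √(43.42² + 2·9.81·21.5)) / 9.81 = (−43.42 + 48.03) / 9.81 = 0.4702 s.
Horizontal distance: R = vₓ t = 69.21 × 0.4702 = 32.54 m.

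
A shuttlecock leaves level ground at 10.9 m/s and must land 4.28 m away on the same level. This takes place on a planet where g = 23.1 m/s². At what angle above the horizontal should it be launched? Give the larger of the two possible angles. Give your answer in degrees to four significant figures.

61.84°

R = v₀² sin 2θ / g gives sin 2θ = gR/v₀² = 23.1·4.28/10.9² = 0.8322.
2θ = 56.32° or 180° − 56.32° = 123.7°, so θ = 28.16° or 61.84°.
The larger angle is 61.84°.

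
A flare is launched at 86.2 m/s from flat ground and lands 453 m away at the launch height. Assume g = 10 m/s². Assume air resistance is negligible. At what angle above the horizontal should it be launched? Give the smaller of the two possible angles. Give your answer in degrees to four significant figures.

From R = (v₀²/g) sin 2θ: sin 2θ = 10.0 × 453 / 7430.4 = 0.6097.
2θ = 37.56° or 180° − 37.56° = 142.4°, so θ = 18.78° or 71.22°.
The smaller angle is 18.78°.

18.78°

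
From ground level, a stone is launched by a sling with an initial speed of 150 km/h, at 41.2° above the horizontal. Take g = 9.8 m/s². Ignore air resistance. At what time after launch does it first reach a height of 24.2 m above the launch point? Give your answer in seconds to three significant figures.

Convert: 150 km/h = 150/3.6 = 41.67 m/s.
vₓ = 41.67 cos 41.2° = 31.35 m/s; v_y0 = 41.67 sin 41.2° = 27.45 m/s.
Require v_y0 t − ½ g t² = 24.2, i.e. 4.900 t² − 27.45 t + 24.2 = 0.
Quadratic formula: t = (27.45 ± √278.93) / 9.80 = (27.45 ± 16.70) / 9.80 → t = 1.096 s or 4.505 s.
The first (ascending) time is 1.096 s.

1.10 s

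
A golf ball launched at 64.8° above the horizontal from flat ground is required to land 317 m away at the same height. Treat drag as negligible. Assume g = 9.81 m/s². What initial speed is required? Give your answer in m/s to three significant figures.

63.5 m/s

On level ground R = v₀² sin 2θ / g ⇒ v₀ = √(gR / sin 2θ).
v₀ = √(9.81 × 317 / sin 129.6°) = √(3110 / 0.7705) = √4036.0 = 63.53 m/s.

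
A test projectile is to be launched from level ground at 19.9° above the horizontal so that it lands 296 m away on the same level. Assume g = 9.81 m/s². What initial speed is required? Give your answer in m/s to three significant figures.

67.4 m/s

On level ground R = v₀² sin 2θ / g ⇒ v₀ = √(gR / sin 2θ).
v₀ = √(9.81 × 296 / sin 39.80°) = √(2904 / 0.6401) = √4536.3 = 67.35 m/s.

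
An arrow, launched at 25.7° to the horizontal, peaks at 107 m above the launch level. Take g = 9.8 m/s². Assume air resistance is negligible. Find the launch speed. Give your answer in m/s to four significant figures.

105.6 m/s

At the peak v_y = 0, so v_y0 = √(2gH) = √(2 × 9.80 × 107) = 45.80 m/s.
v_y0 = v₀ sin θ ⇒ v₀ = 45.80 / sin 25.7° = 105.6 m/s.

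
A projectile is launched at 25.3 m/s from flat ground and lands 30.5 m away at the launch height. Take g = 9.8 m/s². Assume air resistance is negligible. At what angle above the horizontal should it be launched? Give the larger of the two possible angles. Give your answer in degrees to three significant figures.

From R = (v₀²/g) sin 2θ: sin 2θ = 9.80 × 30.5 / 640.09 = 0.4670.
2θ = 27.84° or 180° − 27.84° = 152.2°, so θ = 13.92° or 76.08°.
The larger angle is 76.08°.

76.1°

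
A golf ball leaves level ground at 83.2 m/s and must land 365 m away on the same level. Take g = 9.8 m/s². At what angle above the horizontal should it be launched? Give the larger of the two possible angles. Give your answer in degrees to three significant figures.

74.4°

From R = (v₀²/g) sin 2θ: sin 2θ = 9.80 × 365 / 6922.2 = 0.5167.
2θ = 31.11° or 180° − 31.11° = 148.9°, so θ = 15.56° or 74.44°.
The larger angle is 74.44°.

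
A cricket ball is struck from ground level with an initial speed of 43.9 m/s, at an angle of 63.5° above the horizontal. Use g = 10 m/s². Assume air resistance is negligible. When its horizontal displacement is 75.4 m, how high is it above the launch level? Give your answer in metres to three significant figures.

Horizontal component vₓ = 43.90 cos 63.5° = 19.59 m/s; vertical v_y0 = 43.90 sin 63.5° = 39.29 m/s.
x = vₓ t ⇒ t = 75.4/19.59 = 3.849 s.
Height: y = v_y0 t − ½ g t² = 39.29 × 3.849 − 5.000 × 3.849² = 151.2 − 74.08 = 77.14 m.

77.1 m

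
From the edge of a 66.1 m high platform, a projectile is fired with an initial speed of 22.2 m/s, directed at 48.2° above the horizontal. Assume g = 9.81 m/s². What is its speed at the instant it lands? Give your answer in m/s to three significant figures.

42.3 m/s

vₓ = 22.20 cos 48.2° = 14.80 m/s; v_y0 = 22.20 sin 48.2° = 16.55 m/s.
The projectile lands when y = 66.1 + (16.55) t − ½·9.81·t² = 0. Positive root: t = (16.55 + √(16.55² + 2·9.81·66.1)) / 9.81 = (16.55 + 39.63) / 9.81 = 5.727 s.
Vertical velocity at impact: v_y = v_y0 − g t = 16.55 − 9.81 × 5.727 = −39.63 m/s.
Speed: |v| = √(vₓ² + v_y²) = √(14.80² + 39.63²) = 42.31 m/s.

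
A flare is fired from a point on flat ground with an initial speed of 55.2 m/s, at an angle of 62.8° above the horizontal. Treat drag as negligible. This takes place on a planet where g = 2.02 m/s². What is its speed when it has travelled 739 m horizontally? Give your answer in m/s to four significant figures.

27.17 m/s

Horizontal component vₓ = 55.20 cos 62.8° = 25.23 m/s; vertical v_y0 = 55.20 sin 62.8° = 49.10 m/s.
At x = 739 m, t = x/vₓ = 739/25.23 = 29.29 s.
Vertical velocity there: v_y = v_y0 − g t = 49.10 − 2.02 × 29.29 = −10.07 m/s.
Speed: √(vₓ² + v_y²) = √(25.23² + 10.07²) = 27.17 m/s.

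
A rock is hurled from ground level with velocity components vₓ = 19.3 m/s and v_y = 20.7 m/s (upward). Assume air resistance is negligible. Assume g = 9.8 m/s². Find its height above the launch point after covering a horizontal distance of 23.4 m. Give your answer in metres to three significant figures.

17.9 m

Time to reach x = 23.4 m: t = x/vₓ = 23.4/19.30 = 1.212 s.
Height: y = v_y0 t − ½ g t² = 20.70 × 1.212 − 4.900 × 1.212² = 25.10 − 7.203 = 17.89 m.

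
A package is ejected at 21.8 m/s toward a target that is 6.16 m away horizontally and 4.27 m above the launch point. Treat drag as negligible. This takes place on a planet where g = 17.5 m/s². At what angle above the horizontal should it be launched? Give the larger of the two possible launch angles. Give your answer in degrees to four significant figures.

Trajectory: y = x tanθ − g x² (1 + tan²θ)/(2v₀²). With x = 6.16, y = 4.27, v₀ = 21.8, g = 17.5:
0.6986 tan²θ − 6.16 tanθ + (4.969) = 0.
tanθ = [6.16 ± √(6.16² − 4 × 0.6986 × (4.969))] / (2 × 0.6986) = (6.16 ± 4.905) / 1.397, giving tanθ = 0.8981 or 7.919.
θ = 41.93° or 82.80°; the larger is 82.80°.

82.80°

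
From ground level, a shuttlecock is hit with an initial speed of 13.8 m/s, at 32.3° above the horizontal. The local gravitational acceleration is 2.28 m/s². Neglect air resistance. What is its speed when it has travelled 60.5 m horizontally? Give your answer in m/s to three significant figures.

12.5 m/s

Components: vₓ = 13.80 cos 32.3° = 11.66 m/s, v_y0 = 13.80 sin 32.3° = 7.374 m/s.
Time to reach x = 60.5 m: t = x/vₓ = 60.5/11.66 = 5.187 s.
Vertical velocity there: v_y = v_y0 − g t = 7.374 − 2.28 × 5.187 = −4.451 m/s.
Speed: √(vₓ² + v_y²) = √(11.66² + 4.451²) = 12.49 m/s.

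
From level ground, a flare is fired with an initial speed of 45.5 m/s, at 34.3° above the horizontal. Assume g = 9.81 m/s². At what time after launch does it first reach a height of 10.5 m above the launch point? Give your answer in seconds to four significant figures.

0.4479 s

vₓ = 45.50 cos 34.3° = 37.59 m/s; v_y0 = 45.50 sin 34.3° = 25.64 m/s.
Height y(t) = 25.64 t − 4.905 t² = 10.5 gives 4.905 t² − 25.64 t + 10.5 = 0.
t = [25.64 ± √(25.64² − 2·9.81·10.5)] / 9.81 = (25.64 ± 21.25) / 9.81, so t = 0.4479 s or t = 4.780 s.
The first (ascending) time is 0.4479 s.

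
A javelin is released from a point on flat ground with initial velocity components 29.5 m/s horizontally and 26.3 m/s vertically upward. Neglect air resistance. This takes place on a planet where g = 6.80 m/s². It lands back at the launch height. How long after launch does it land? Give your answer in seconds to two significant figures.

It returns to y = 0 when t = 2 v_y0 / g = 2(26.30)/6.80 = 7.735 s.

7.7 s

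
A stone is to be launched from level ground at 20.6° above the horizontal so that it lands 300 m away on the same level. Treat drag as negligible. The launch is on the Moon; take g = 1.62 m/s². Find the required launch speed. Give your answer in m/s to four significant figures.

Level-ground range: R = v₀² sin(2θ)/g, so v₀ = √(gR / sin 2θ).
v₀ = √(1.62 × 300 / sin 41.20°) = √(486.0 / 0.6587) = √737.83 = 27.16 m/s.

27.16 m/s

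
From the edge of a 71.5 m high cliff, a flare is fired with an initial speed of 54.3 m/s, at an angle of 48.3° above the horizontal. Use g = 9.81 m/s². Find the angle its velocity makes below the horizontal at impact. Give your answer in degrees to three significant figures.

56.8°

Components: vₓ = 54.30 cos 48.3° = 36.12 m/s, v_y0 = 54.30 sin 48.3° = 40.54 m/s.
With up positive and y = 0 at the ground: y(t) = 71.5 + (40.54) t − 4.905 t². Setting y = 0 and taking the positive root: t = [40.54 + √(40.54² + 2·9.81·71.5)] / 9.81 = (40.54 + 55.20) / 9.81 = 9.759 s.
At impact: v_y = v_y0 − g t = −55.20 m/s; vₓ = 36.12 m/s.
Angle below horizontal: arctan(|v_y|/vₓ) = arctan(55.20/36.12) = 56.80°.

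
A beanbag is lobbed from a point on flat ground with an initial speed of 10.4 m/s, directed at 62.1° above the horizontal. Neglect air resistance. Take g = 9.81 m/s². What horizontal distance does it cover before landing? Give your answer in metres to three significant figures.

Components: vₓ = 10.40 cos 62.1° = 4.866 m/s, v_y0 = 10.40 sin 62.1° = 9.191 m/s.
Time aloft: T = 2 v_y0 / g = 2 × 9.191 / 9.81 = 1.874 s.
Range: R = vₓ T = 4.866 × 1.874 = 9.119 m.

9.12 m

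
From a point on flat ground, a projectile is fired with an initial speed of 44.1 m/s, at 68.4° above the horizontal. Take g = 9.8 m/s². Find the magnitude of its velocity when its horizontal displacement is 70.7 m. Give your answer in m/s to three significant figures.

16.3 m/s

Components: vₓ = 44.10 cos 68.4° = 16.23 m/s, v_y0 = 44.10 sin 68.4° = 41.00 m/s.
Time to reach x = 70.7 m: t = x/vₓ = 70.7/16.23 = 4.355 s.
Vertical velocity there: v_y = v_y0 − g t = 41.00 − 9.80 × 4.355 = −1.676 m/s.
Speed: √(vₓ² + v_y²) = √(16.23² + 1.676²) = 16.32 m/s.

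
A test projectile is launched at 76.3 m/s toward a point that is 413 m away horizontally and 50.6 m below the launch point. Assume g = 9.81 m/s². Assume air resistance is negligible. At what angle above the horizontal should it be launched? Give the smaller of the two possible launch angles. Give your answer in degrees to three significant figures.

13.9°

Trajectory: y = x tanθ − g x² (1 + tan²θ)/(2v₀²). With x = 413, y = −50.6, v₀ = 76.3, g = 9.81:
143.7 tan²θ − 413 tanθ + (93.11) = 0.
tanθ = [413 ± √(413² − 4 × 143.7 × (93.11))] / (2 × 143.7) = (413 ± 342.1) / 287.4, giving tanθ = 0.2466 or 2.627.
θ = 13.85° or 69.16°; the smaller is 13.85°.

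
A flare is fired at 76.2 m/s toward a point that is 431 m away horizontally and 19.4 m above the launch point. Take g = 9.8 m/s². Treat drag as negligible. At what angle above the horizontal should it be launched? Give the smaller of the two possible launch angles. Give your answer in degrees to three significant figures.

Trajectory: y = x tanθ − g x² (1 + tan²θ)/(2v₀²). With x = 431, y = 19.4, v₀ = 76.2, g = 9.80:
156.8 tan²θ − 431 tanθ + (176.2) = 0.
tanθ = [431 ± √(431² − 4 × 156.8 × (176.2))] / (2 × 156.8) = (431 ± 274.4) / 313.5, giving tanθ = 0.4995 or 2.250.
θ = 26.54° or 66.04°; the smaller is 26.54°.

26.5°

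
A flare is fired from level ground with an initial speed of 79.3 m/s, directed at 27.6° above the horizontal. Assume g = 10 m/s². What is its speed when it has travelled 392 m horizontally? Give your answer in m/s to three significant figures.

72.8 m/s

Horizontal component vₓ = 79.30 cos 27.6° = 70.28 m/s; vertical v_y0 = 79.30 sin 27.6° = 36.74 m/s.
Time to reach x = 392 m: t = x/vₓ = 392/70.28 = 5.578 s.
Vertical velocity there: v_y = v_y0 − g t = 36.74 − 10.0 × 5.578 = −19.04 m/s.
Speed: √(vₓ² + v_y²) = √(70.28² + 19.04²) = 72.81 m/s.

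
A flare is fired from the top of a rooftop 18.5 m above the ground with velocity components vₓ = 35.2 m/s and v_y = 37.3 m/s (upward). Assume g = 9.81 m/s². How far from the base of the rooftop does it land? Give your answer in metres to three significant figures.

284 m

With up positive and y = 0 at the ground: y(t) = 18.5 + (37.30) t − 4.905 t². Setting y = 0 and taking the positive root: t = [37.30 + √(37.30² + 2·9.81·18.5)] / 9.81 = (37.30 + 41.88) / 9.81 = 8.072 s.
Horizontal distance: R = vₓ t = 35.20 × 8.072 = 284.1 m.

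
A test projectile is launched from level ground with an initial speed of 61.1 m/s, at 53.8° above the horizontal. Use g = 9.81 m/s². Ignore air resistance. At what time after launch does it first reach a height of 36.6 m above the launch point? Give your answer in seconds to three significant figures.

0.807 s

vₓ = 61.10 cos 53.8° = 36.09 m/s; v_y0 = 61.10 sin 53.8° = 49.31 m/s.
Set y = v_y0 t − ½ g t² = 36.6: 4.905 t² − 49.31 t + 36.6 = 0.
t = [49.31 ± √(49.31² − 2·9.81·36.6)] / 9.81 = (49.31 ± 41.39) / 9.81, so t = 0.8071 s or t = 9.245 s.
The first (ascending) time is 0.8071 s.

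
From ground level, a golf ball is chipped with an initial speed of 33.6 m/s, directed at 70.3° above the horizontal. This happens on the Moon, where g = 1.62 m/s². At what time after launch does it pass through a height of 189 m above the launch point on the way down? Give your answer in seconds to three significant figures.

vₓ = 33.60 cos 70.3° = 11.33 m/s; v_y0 = 33.60 sin 70.3° = 31.63 m/s.
Height y(t) = 31.63 t − 0.8100 t² = 189 gives 0.8100 t² − 31.63 t + 189 = 0.
t = [31.63 ± √(31.63² − 2·1.62·189)] / 1.62 = (31.63 ± 19.71) / 1.62, so t = 7.363 s or t = 31.69 s.
The descending-branch root is 31.69 s.

31.7 s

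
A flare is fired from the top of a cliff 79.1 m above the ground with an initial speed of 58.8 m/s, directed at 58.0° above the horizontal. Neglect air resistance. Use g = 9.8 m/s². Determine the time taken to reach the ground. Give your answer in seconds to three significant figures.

11.6 s

Components: vₓ = 58.80 cos 58.0° = 31.16 m/s, v_y0 = 58.80 sin 58.0° = 49.87 m/s.
The projectile lands when y = 79.1 + (49.87) t − ½·9.80·t² = 0. Positive root: t = (49.87 + √(49.87² + 2·9.80·79.1)) / 9.80 = (49.87 + 63.54) / 9.80 = 11.57 s.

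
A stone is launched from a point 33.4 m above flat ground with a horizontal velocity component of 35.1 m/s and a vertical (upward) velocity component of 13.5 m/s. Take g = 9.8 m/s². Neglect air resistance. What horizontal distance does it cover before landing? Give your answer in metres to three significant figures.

152 m

The projectile lands when y = 33.4 + (13.50) t − ½·9.80·t² = 0. Positive root: t = (13.50 + √(13.50² + 2·9.80·33.4)) / 9.80 = (13.50 + 28.93) / 9.80 = 4.329 s.
Horizontal distance: R = vₓ t = 35.10 × 4.329 = 152.0 m.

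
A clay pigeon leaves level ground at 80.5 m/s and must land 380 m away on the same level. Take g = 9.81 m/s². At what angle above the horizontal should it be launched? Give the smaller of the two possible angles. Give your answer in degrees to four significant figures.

Level-ground range R = v₀² sin(2θ)/g ⇒ sin(2θ) = gR/v₀² = 9.81 × 380 / 80.5² = 0.5753.
2θ = 35.12° or 180° − 35.12° = 144.9°, so θ = 17.56° or 72.44°.
The smaller angle is 17.56°.

17.56°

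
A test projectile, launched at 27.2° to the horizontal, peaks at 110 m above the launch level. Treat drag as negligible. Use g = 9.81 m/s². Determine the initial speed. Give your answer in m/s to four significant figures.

101.6 m/s

At the peak v_y = 0, so v_y0 = √(2gH) = √(2 × 9.81 × 110) = 46.46 m/s.
v_y0 = v₀ sin θ ⇒ v₀ = 46.46 / sin 27.2° = 101.6 m/s.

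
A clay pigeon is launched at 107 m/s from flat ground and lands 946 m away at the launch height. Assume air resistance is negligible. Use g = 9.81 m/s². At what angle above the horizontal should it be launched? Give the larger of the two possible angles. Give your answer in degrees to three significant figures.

R = v₀² sin 2θ / g gives sin 2θ = gR/v₀² = 9.81·946/107² = 0.8106.
2θ = 54.15° or 180° − 54.15° = 125.8°, so θ = 27.08° or 62.92°.
The larger angle is 62.92°.

62.9°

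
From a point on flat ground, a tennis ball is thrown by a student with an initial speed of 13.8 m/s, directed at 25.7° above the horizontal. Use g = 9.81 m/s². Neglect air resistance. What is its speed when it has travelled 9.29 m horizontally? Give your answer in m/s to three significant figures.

Components: vₓ = 13.80 cos 25.7° = 12.43 m/s, v_y0 = 13.80 sin 25.7° = 5.984 m/s.
Time to reach x = 9.29 m: t = x/vₓ = 9.29/12.43 = 0.7471 s.
Vertical velocity there: v_y = v_y0 − g t = 5.984 − 9.81 × 0.7471 = −1.344 m/s.
Speed: √(vₓ² + v_y²) = √(12.43² + 1.344²) = 12.51 m/s.

12.5 m/s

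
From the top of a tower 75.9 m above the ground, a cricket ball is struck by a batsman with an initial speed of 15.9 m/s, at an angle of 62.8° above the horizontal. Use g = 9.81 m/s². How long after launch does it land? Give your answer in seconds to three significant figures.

5.63 s

Components: vₓ = 15.90 cos 62.8° = 7.268 m/s, v_y0 = 15.90 sin 62.8° = 14.14 m/s.
Vertical motion (up positive, ground at y = 0): 4.905 t² − (14.14) t − 75.9 = 0, so t = (14.14 + √(14.14² + 2·9.81·75.9)) / 9.81 = (14.14 + 41.10) / 9.81 = 5.631 s.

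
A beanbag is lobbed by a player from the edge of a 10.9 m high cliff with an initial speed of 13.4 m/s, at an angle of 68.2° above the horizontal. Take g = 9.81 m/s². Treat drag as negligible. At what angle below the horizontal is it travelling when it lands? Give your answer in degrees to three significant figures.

75.5°

vₓ = 13.40 cos 68.2° = 4.976 m/s; v_y0 = 13.40 sin 68.2° = 12.44 m/s.
With up positive and y = 0 at the ground: y(t) = 10.9 + (12.44) t − 4.905 t². Setting y = 0 and taking the positive root: t = [12.44 + √(12.44² + 2·9.81·10.9)] / 9.81 = (12.44 + 19.20) / 9.81 = 3.225 s.
At impact: v_y = v_y0 − g t = −19.20 m/s; vₓ = 4.976 m/s.
Angle below horizontal: arctan(|v_y|/vₓ) = arctan(19.20/4.976) = 75.47°.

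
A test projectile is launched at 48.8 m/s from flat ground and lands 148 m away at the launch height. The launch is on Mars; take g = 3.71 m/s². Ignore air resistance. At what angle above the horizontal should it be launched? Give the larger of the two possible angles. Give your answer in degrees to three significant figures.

R = v₀² sin 2θ / g gives sin 2θ = gR/v₀² = 3.71·148/48.8² = 0.2306.
2θ = 13.33° or 180° − 13.33° = 166.7°, so θ = 6.665° or 83.33°.
The larger angle is 83.33°.

83.3°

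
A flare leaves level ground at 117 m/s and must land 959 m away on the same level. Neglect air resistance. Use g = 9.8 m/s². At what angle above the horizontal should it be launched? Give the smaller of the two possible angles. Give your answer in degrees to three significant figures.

From R = (v₀²/g) sin 2θ: sin 2θ = 9.80 × 959 / 13689 = 0.6866.
2θ = 43.36° or 180° − 43.36° = 136.6°, so θ = 21.68° or 68.32°.
The smaller angle is 21.68°.

21.7°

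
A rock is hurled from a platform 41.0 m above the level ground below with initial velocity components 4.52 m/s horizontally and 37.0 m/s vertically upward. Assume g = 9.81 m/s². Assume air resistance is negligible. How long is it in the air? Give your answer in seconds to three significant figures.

The projectile lands when y = 41.0 + (37.00) t − ½·9.81·t² = 0. Positive root: t = (37.00 + √(37.00² + 2·9.81·41.0)) / 9.81 = (37.00 + 46.62) / 9.81 = 8.524 s.

8.52 s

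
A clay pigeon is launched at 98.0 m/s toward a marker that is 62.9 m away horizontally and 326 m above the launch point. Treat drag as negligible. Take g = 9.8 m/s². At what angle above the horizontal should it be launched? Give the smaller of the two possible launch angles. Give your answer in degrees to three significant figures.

81.4°

Trajectory: y = x tanθ − g x² (1 + tan²θ)/(2v₀²). With x = 62.9, y = 326, v₀ = 98.0, g = 9.80:
2.019 tan²θ − 62.9 tanθ + (328.0) = 0.
tanθ = [62.9 ± √(62.9² − 4 × 2.019 × (328.0))] / (2 × 2.019) = (62.9 ± 36.16) / 4.037, giving tanθ = 6.622 or 24.54.
θ = 81.41° or 87.67°; the smaller is 81.41°.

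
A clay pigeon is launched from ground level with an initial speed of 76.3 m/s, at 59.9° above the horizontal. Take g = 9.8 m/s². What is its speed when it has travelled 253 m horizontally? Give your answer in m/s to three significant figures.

38.3 m/s

Resolve: vₓ = 76.30 cos 59.9° = 38.27 m/s and v_y0 = 76.30 sin 59.9° = 66.01 m/s.
x = vₓ t ⇒ t = 253/38.27 = 6.612 s.
Vertical velocity there: v_y = v_y0 − g t = 66.01 − 9.80 × 6.612 = 1.216 m/s.
Speed: √(vₓ² + v_y²) = √(38.27² + 1.216²) = 38.28 m/s.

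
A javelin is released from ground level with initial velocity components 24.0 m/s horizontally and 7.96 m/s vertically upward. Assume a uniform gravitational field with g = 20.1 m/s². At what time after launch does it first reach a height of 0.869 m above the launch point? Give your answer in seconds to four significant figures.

0.1308 s

Height y(t) = 7.960 t − 10.05 t² = 0.869 gives 10.05 t² − 7.960 t + 0.869 = 0.
Quadratic formula: t = (7.960 ± √28.428) / 20.1 = (7.960 ± 5.332) / 20.1 → t = 0.1308 s or 0.6613 s.
The first (ascending) time is 0.1308 s.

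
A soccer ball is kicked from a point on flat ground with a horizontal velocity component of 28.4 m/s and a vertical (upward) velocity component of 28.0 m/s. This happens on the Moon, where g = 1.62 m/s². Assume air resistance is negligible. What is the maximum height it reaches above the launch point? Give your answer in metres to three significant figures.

242 m

Maximum height: H = v_y0² / (2g) = 28.00² / (2 × 1.62) = 242.0 m.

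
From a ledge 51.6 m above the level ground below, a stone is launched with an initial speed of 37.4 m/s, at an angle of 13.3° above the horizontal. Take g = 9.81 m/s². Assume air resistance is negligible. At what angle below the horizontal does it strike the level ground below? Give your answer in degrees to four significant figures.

Resolve: vₓ = 37.40 cos 13.3° = 36.40 m/s and v_y0 = 37.40 sin 13.3° = 8.604 m/s.
Vertical motion (up positive, ground at y = 0): 4.905 t² − (8.604) t − 51.6 = 0, so t = (8.604 + √(8.604² + 2·9.81·51.6)) / 9.81 = (8.604 + 32.96) / 9.81 = 4.237 s.
At impact: v_y = v_y0 − g t = −32.96 m/s; vₓ = 36.40 m/s.
Angle below horizontal: arctan(|v_y|/vₓ) = arctan(32.96/36.40) = 42.16°.

42.16°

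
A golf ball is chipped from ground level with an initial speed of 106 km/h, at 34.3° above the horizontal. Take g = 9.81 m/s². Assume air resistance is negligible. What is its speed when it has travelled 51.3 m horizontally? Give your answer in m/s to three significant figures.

24.7 m/s

Convert: 106 km/h = 106/3.6 = 29.44 m/s.
Horizontal component vₓ = 29.44 cos 34.3° = 24.32 m/s; vertical v_y0 = 29.44 sin 34.3° = 16.59 m/s.
Time to reach x = 51.3 m: t = x/vₓ = 51.3/24.32 = 2.109 s.
Vertical velocity there: v_y = v_y0 − g t = 16.59 − 9.81 × 2.109 = −4.097 m/s.
Speed: √(vₓ² + v_y²) = √(24.32² + 4.097²) = 24.67 m/s.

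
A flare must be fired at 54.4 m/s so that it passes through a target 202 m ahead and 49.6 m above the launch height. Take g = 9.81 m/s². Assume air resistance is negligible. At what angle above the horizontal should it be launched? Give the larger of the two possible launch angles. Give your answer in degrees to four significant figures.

65.54°

Trajectory: y = x tanθ − g x² (1 + tan²θ)/(2v₀²). With x = 202, y = 49.6, v₀ = 54.4, g = 9.81:
67.63 tan²θ − 202 tanθ + (117.2) = 0.
tanθ = [202 ± √(202² − 4 × 67.63 × (117.2))] / (2 × 67.63) = (202 ± 95.34) / 135.3, giving tanθ = 0.7885 or 2.198.
θ = 38.26° or 65.54°; the larger is 65.54°.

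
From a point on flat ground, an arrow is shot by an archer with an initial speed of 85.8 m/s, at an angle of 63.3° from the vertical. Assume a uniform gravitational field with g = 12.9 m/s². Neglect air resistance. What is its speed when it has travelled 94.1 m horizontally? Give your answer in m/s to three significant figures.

79.9 m/s

Components: vₓ = 85.80 sin 63.3° = 76.65 m/s, v_y0 = 85.80 cos 63.3° = 38.55 m/s.
x = vₓ t ⇒ t = 94.1/76.65 = 1.228 s.
Vertical velocity there: v_y = v_y0 − g t = 38.55 − 12.9 × 1.228 = 22.72 m/s.
Speed: √(vₓ² + v_y²) = √(76.65² + 22.72²) = 79.95 m/s.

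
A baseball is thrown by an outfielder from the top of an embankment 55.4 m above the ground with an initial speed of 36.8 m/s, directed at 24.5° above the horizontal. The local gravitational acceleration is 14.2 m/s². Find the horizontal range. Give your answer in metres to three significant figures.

136 m

Horizontal component vₓ = 36.80 cos 24.5° = 33.49 m/s; vertical v_y0 = 36.80 sin 24.5° = 15.26 m/s.
Vertical motion (up positive, ground at y = 0): 7.100 t² − (15.26) t − 55.4 = 0, so t = (15.26 + √(15.26² + 2·14.2·55.4)) / 14.2 = (15.26 + 42.50) / 14.2 = 4.068 s.
Horizontal distance: R = vₓ t = 33.49 × 4.068 = 136.2 m.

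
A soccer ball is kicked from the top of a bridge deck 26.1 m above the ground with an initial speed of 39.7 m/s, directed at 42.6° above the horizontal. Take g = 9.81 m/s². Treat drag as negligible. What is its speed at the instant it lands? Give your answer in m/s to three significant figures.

45.7 m/s

vₓ = 39.70 cos 42.6° = 29.22 m/s; v_y0 = 39.70 sin 42.6° = 26.87 m/s.
With up positive and y = 0 at the ground: y(t) = 26.1 + (26.87) t − 4.905 t². Setting y = 0 and taking the positive root: t = [26.87 + √(26.87² + 2·9.81·26.1)] / 9.81 = (26.87 + 35.13) / 9.81 = 6.320 s.
Vertical velocity at impact: v_y = v_y0 − g t = 26.87 − 9.81 × 6.320 = −35.13 m/s.
Speed: |v| = √(vₓ² + v_y²) = √(29.22² + 35.13²) = 45.70 m/s.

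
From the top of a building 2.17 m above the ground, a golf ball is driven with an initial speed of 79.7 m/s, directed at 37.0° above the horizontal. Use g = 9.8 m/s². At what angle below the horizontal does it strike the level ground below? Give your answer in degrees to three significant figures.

Resolve: vₓ = 79.70 cos 37.0° = 63.65 m/s and v_y0 = 79.70 sin 37.0° = 47.96 m/s.
The projectile lands when y = 2.17 + (47.96) t − ½·9.80·t² = 0. Positive root: t = (47.96 + √(47.96² + 2·9.80·2.17)) / 9.80 = (47.96 + 48.41) / 9.80 = 9.834 s.
At impact: v_y = v_y0 − g t = −48.41 m/s; vₓ = 63.65 m/s.
Angle below horizontal: arctan(|v_y|/vₓ) = arctan(48.41/63.65) = 37.25°.

37.3°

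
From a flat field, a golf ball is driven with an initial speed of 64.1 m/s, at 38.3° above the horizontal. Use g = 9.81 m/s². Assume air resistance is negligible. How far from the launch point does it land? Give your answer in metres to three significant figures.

vₓ = 64.10 cos 38.3° = 50.30 m/s; v_y0 = 64.10 sin 38.3° = 39.73 m/s.
Time aloft: T = 2 v_y0 / g = 2 × 39.73 / 9.81 = 8.099 s.
Range: R = vₓ T = 50.30 × 8.099 = 407.4 m.

407 m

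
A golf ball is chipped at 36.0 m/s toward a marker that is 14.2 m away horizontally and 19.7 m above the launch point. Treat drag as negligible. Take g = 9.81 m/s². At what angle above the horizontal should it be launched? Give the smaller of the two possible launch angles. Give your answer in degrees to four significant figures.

57.58°

Trajectory: y = x tanθ − g x² (1 + tan²θ)/(2v₀²). With x = 14.2, y = 19.7, v₀ = 36.0, g = 9.81:
0.7632 tan²θ − 14.2 tanθ + (20.46) = 0.
tanθ = [14.2 ± √(14.2² − 4 × 0.7632 × (20.46))] / (2 × 0.7632) = (14.2 ± 11.80) / 1.526, giving tanθ = 1.574 or 17.03.
θ = 57.58° or 86.64°; the smaller is 57.58°.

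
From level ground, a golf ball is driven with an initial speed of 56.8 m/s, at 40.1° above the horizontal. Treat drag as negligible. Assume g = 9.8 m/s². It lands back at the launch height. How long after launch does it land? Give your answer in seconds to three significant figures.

Components: vₓ = 56.80 cos 40.1° = 43.45 m/s, v_y0 = 56.80 sin 40.1° = 36.59 m/s.
Time of flight on level ground: T = 2 v_y0 / g = 2 × 36.59 / 9.80 = 7.467 s.

7.47 s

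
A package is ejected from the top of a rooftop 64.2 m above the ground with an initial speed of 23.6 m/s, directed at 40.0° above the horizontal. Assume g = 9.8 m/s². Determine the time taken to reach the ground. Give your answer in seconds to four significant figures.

Resolve: vₓ = 23.60 cos 40.0° = 18.08 m/s and v_y0 = 23.60 sin 40.0° = 15.17 m/s.
With up positive and y = 0 at the ground: y(t) = 64.2 + (15.17) t − 4.900 t². Setting y = 0 and taking the positive root: t = [15.17 + √(15.17² + 2·9.80·64.2)] / 9.80 = (15.17 + 38.58) / 9.80 = 5.485 s.

5.485 s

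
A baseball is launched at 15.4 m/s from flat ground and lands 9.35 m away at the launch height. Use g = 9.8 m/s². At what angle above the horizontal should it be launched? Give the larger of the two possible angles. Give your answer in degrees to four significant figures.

From R = (v₀²/g) sin 2θ: sin 2θ = 9.80 × 9.35 / 237.16 = 0.3864.
2θ = 22.73° or 180° − 22.73° = 157.3°, so θ = 11.36° or 78.64°.
The larger angle is 78.64°.

78.64°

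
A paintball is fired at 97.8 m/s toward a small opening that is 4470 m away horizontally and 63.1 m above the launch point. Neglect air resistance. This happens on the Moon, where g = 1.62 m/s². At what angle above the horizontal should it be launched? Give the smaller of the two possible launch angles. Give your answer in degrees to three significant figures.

25.6°

Trajectory: y = x tanθ − g x² (1 + tan²θ)/(2v₀²). With x = 4470, y = 63.1, v₀ = 97.8, g = 1.62:
1692 tan²θ − 4470 tanθ + (1755) = 0.
tanθ = [4470 ± √(4470² − 4 × 1692 × (1755))] / (2 × 1692) = (4470 ± 2846) / 3384, giving tanθ = 0.4798 or 2.162.
θ = 25.63° or 65.18°; the smaller is 25.63°.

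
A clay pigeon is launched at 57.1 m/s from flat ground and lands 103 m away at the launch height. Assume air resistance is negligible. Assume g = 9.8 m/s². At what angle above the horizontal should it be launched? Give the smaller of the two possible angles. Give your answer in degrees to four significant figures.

R = v₀² sin 2θ / g gives sin 2θ = gR/v₀² = 9.80·103/57.1² = 0.3096.
2θ = 18.03° or 180° − 18.03° = 162.0°, so θ = 9.017° or 80.98°.
The smaller angle is 9.017°.

9.017°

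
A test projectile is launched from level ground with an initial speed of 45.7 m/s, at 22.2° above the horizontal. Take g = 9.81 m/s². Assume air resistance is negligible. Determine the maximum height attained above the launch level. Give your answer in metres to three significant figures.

Components: vₓ = 45.70 cos 22.2° = 42.31 m/s, v_y0 = 45.70 sin 22.2° = 17.27 m/s.
At the apex v_y = 0, so H = v_y0²/(2g) = 17.27²/19.62 = 15.20 m.

15.2 m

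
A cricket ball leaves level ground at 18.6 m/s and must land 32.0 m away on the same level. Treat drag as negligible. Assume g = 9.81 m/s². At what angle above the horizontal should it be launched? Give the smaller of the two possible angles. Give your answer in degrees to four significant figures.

32.57°

From R = (v₀²/g) sin 2θ: sin 2θ = 9.81 × 32.0 / 345.96 = 0.9074.
2θ = 65.15° or 180° − 65.15° = 114.9°, so θ = 32.57° or 57.43°.
The smaller angle is 32.57°.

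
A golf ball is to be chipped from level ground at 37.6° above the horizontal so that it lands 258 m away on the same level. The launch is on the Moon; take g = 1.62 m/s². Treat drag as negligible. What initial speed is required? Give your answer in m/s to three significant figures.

20.8 m/s

From R = (v₀² / g) sin 2θ: v₀ = √(gR / sin 2θ).
v₀ = √(1.62 × 258 / sin 75.20°) = √(418.0 / 0.9668) = √432.30 = 20.79 m/s.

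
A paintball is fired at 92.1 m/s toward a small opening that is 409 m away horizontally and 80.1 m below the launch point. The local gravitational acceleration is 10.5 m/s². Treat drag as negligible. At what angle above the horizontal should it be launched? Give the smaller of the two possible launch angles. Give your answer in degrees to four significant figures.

Trajectory: y = x tanθ − g x² (1 + tan²θ)/(2v₀²). With x = 409, y = −80.1, v₀ = 92.1, g = 10.5:
103.5 tan²θ − 409 tanθ + (23.43) = 0.
tanθ = [409 ± √(409² − 4 × 103.5 × (23.43))] / (2 × 103.5) = (409 ± 397.0) / 207.1, giving tanθ = 0.05815 or 3.892.
θ = 3.328° or 75.59°; the smaller is 3.328°.

3.328°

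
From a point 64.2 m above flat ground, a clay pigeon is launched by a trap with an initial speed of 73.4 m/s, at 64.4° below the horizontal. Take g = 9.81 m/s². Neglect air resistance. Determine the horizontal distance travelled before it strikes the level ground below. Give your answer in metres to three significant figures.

vₓ = 73.40 cos 64.4° = 31.72 m/s; v_y0 = −66.19 m/s (downward).
Vertical motion (up positive, ground at y = 0): 4.905 t² − (−66.19) t − 64.2 = 0, so t = (−66.19 + √(66.19² + 2·9.81·64.2)) / 9.81 = (−66.19 + 75.11) / 9.81 = 0.9087 s.
Horizontal distance: R = vₓ t = 31.72 × 0.9087 = 28.82 m.

28.8 m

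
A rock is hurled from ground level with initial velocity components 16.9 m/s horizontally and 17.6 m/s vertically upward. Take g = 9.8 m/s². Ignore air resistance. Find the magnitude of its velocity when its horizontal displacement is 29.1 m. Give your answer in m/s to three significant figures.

At x = 29.1 m, t = x/vₓ = 29.1/16.90 = 1.722 s.
Vertical velocity there: v_y = v_y0 − g t = 17.60 − 9.80 × 1.722 = 0.7254 m/s.
Speed: √(vₓ² + v_y²) = √(16.90² + 0.7254²) = 16.92 m/s.

16.9 m/s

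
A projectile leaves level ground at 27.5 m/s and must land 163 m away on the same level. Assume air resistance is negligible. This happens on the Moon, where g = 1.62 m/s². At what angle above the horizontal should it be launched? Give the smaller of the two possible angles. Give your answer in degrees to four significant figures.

10.22°

Level-ground range R = v₀² sin(2θ)/g ⇒ sin(2θ) = gR/v₀² = 1.62 × 163 / 27.5² = 0.3492.
2θ = 20.44° or 180° − 20.44° = 159.6°, so θ = 10.22° or 79.78°.
The smaller angle is 10.22°.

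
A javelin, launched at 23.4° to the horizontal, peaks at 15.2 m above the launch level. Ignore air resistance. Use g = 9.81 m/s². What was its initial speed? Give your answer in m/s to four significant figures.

At the peak v_y = 0, so v_y0 = √(2gH) = √(2 × 9.81 × 15.2) = 17.27 m/s.
v_y0 = v₀ sin θ ⇒ v₀ = 17.27 / sin 23.4° = 43.48 m/s.

43.48 m/s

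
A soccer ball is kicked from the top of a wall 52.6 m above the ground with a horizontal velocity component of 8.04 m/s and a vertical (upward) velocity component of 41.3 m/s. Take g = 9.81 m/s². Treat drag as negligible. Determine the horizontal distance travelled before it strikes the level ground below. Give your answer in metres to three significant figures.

76.7 m

The projectile lands when y = 52.6 + (41.30) t − ½·9.81·t² = 0. Positive root: t = (41.30 + √(41.30² + 2·9.81·52.6)) / 9.81 = (41.30 + 52.32) / 9.81 = 9.544 s.
Horizontal distance: R = vₓ t = 8.040 × 9.544 = 76.73 m.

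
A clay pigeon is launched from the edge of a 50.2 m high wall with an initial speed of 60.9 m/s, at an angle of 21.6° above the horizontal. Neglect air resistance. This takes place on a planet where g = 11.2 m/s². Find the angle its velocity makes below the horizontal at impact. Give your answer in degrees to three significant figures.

35.5°

vₓ = 60.90 cos 21.6° = 56.62 m/s; v_y0 = 60.90 sin 21.6° = 22.42 m/s.
Vertical motion (up positive, ground at y = 0): 5.600 t² − (22.42) t − 50.2 = 0, so t = (22.42 + √(22.42² + 2·11.2·50.2)) / 11.2 = (22.42 + 40.34) / 11.2 = 5.603 s.
At impact: v_y = v_y0 − g t = −40.34 m/s; vₓ = 56.62 m/s.
Angle below horizontal: arctan(|v_y|/vₓ) = arctan(40.34/56.62) = 35.47°.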